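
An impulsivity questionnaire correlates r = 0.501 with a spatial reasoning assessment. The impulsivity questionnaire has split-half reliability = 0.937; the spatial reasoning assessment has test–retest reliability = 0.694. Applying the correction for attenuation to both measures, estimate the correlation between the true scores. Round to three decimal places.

r_true = r_obs / √(r_xx · r_yy) = 0.501 / √(0.937 × 0.694) = 0.501 / √0.650278 = 0.501 / 0.8064 ≈ 0.621.

0.621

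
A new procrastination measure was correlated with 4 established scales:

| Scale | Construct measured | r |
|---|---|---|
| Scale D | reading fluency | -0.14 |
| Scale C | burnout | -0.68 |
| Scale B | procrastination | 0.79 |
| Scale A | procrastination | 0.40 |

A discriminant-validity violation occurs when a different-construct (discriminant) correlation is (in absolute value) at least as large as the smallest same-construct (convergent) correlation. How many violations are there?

1

Convergent (same construct = procrastination): Scale B, Scale A.
Smallest convergent = 0.40. Discriminant |r|: 0.14, 0.68; count ≥ 0.40 → 1.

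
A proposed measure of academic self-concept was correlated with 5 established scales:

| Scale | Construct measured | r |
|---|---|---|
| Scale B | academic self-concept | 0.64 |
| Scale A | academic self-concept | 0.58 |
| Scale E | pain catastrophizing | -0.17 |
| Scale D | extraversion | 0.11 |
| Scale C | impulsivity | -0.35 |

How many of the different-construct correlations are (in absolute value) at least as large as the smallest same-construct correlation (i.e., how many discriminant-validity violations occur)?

Convergent (same construct = academic self-concept): Scale B, Scale A.
Smallest convergent = 0.58. Discriminant |r|: 0.17, 0.11, 0.35; count ≥ 0.58 → 0.

0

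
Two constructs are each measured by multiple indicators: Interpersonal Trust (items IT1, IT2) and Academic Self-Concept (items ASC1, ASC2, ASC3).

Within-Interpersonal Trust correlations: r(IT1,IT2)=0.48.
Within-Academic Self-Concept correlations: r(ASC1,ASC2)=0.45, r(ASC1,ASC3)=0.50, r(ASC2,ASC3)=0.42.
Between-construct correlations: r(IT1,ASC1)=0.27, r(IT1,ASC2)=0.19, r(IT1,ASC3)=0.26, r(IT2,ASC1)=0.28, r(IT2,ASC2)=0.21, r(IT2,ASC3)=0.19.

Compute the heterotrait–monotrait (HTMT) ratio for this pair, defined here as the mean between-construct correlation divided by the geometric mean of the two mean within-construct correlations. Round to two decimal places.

Mean between = 1.40/6 = 0.2333.
Mean within-IT = 0.48/1 = 0.4800; mean within-ASC = 1.37/3 = 0.4567.
Geometric mean = √(0.4800 × 0.4567) = 0.4682.
HTMT = 0.2333 / 0.4682 = 0.50.

0.50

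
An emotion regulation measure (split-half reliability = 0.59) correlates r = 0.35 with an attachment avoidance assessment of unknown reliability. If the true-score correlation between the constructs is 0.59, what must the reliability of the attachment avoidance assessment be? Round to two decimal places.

r_true = r_obs / √(r_xx · r_yy) ⇒ 0.59 = 0.35 / √(0.59 · r_yy).
√(0.59 · r_yy) = 0.35 / 0.59 = 0.5932; 0.59 · r_yy = 0.3519; r_yy = 0.3519 / 0.59 ≈ 0.60.

0.60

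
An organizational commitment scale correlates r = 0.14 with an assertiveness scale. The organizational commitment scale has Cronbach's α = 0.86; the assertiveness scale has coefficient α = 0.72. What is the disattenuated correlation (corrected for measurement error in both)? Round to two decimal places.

r_true = r_obs / √(r_xx · r_yy) = 0.14 / √(0.86 × 0.72) = 0.14 / √0.6192 = 0.14 / 0.7869 ≈ 0.18.

0.18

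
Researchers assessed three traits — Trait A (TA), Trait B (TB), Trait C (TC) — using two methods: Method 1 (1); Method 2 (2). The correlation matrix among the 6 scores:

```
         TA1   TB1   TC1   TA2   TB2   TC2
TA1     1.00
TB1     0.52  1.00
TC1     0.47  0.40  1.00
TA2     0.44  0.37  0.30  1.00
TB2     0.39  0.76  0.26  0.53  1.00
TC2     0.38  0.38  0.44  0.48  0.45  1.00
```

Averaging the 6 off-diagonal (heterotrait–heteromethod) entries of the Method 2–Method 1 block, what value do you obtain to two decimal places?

0.35

HTHM values (method 2 × method 1): 0.37, 0.30, 0.39, 0.26, 0.38, 0.38; mean = 2.08/6 = 0.35.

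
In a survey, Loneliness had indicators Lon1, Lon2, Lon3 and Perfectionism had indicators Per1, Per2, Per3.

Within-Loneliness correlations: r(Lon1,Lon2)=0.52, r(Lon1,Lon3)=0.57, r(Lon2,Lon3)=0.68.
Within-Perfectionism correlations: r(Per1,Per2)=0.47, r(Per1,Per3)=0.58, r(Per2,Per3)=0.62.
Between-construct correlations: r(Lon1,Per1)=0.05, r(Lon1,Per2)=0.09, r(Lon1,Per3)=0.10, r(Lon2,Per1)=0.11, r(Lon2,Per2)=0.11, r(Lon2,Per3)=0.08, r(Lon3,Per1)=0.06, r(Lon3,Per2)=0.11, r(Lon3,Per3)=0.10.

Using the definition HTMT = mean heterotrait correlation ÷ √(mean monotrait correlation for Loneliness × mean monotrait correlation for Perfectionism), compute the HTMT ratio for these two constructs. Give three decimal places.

0.157

Mean heterotrait r = 0.81/9 = 0.0900.
Mean within-Lon = 1.77/3 = 0.5900; mean within-Per = 1.67/3 = 0.5567.
Geometric mean = √(0.5900 × 0.5567) = 0.5731.
HTMT = 0.0900 / 0.5731 = 0.157.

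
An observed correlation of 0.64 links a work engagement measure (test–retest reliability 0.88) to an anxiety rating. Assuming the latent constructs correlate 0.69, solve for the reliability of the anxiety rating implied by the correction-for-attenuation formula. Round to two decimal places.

0.98

r_true = r_obs / √(r_xx · r_yy) ⇒ 0.69 = 0.64 / √(0.88 · r_yy).
√(0.88 · r_yy) = 0.64 / 0.69 = 0.9275; 0.88 · r_yy = 0.8603; r_yy = 0.8603 / 0.88 ≈ 0.98.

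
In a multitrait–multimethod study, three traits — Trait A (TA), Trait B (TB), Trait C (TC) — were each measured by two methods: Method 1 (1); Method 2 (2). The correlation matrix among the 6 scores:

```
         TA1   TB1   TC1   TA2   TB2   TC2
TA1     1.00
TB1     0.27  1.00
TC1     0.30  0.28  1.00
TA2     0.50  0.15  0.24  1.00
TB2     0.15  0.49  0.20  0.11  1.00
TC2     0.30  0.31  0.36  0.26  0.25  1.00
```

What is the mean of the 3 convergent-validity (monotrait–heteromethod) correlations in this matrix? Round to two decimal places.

0.45

Convergent values: 0.50, 0.49, 0.36; mean = 1.35/3 = 0.45.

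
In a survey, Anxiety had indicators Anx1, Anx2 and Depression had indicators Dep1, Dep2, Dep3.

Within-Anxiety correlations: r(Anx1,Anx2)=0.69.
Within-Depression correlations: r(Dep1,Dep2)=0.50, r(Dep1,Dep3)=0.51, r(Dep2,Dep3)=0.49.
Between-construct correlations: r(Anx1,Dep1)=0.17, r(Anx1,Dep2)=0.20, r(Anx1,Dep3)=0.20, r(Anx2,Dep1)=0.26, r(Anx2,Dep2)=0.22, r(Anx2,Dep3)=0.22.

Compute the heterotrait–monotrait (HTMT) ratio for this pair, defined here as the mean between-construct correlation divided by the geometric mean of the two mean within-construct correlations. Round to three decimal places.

Mean between = 1.27/6 = 0.2117.
Mean within-Anx = 0.69/1 = 0.6900; mean within-Dep = 1.50/3 = 0.5000.
Geometric mean = √(0.6900 × 0.5000) = 0.5874.
HTMT = 0.2117 / 0.5874 = 0.360.

0.360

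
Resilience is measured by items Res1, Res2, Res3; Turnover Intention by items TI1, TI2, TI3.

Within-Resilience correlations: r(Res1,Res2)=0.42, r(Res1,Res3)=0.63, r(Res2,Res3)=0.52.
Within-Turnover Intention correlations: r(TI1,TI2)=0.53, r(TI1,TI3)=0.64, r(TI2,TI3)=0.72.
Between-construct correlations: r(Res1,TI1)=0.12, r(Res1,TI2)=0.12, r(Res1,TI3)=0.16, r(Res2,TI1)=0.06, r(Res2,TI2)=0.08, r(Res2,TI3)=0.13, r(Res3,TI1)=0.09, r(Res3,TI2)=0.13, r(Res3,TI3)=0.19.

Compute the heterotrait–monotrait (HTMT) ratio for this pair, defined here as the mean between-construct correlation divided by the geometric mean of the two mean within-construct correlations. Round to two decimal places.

Mean between = 1.08/9 = 0.1200.
Mean within-Res = 1.57/3 = 0.5233; mean within-TI = 1.89/3 = 0.6300.
Geometric mean = √(0.5233 × 0.6300) = 0.5742.
HTMT = 0.1200 / 0.5742 = 0.21.

0.21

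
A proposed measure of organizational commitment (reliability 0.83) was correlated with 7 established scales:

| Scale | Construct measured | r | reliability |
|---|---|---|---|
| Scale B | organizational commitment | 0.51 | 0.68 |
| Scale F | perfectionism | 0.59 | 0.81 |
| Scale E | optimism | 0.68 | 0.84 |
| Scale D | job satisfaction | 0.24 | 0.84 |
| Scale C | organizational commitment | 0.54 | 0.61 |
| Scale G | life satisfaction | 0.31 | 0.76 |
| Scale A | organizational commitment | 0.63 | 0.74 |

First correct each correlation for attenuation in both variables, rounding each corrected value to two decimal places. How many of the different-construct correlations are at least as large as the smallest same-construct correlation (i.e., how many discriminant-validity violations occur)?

2

Disattenuated r (r / √(r_scale · r_new)):
  Scale B (conv): 0.51 / √(0.68·0.83) = 0.68
  Scale F (disc): 0.59 / √(0.81·0.83) = 0.72
  Scale E (disc): 0.68 / √(0.84·0.83) = 0.81
  Scale D (disc): 0.24 / √(0.84·0.83) = 0.29
  Scale C (conv): 0.54 / √(0.61·0.83) = 0.76
  Scale G (disc): 0.31 / √(0.76·0.83) = 0.39
  Scale A (conv): 0.63 / √(0.74·0.83) = 0.80
Smallest convergent = 0.68. Discriminant values: 0.72, 0.81, 0.29, 0.39; count ≥ 0.68 → 2.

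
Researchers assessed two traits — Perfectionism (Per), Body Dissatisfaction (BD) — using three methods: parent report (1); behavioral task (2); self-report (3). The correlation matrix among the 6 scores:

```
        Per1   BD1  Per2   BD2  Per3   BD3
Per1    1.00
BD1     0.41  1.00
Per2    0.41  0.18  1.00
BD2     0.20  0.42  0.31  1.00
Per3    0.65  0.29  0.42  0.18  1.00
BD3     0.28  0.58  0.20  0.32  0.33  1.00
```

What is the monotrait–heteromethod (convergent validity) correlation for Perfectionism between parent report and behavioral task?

Same trait (Per), different methods: r(Per1, Per2) = 0.41.

0.41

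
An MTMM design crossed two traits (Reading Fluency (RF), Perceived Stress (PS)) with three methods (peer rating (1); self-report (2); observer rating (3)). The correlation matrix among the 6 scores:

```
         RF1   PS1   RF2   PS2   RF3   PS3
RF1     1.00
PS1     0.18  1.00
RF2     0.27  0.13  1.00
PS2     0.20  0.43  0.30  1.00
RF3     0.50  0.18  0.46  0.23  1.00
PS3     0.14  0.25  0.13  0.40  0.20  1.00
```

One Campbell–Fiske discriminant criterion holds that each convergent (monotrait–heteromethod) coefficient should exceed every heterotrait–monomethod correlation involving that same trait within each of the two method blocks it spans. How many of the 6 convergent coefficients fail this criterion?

Convergent coefficients and their comparison sets:
RF (methods 1·2): 0.27 vs {0.18, 0.30} → fail.
RF (methods 1·3): 0.50 vs {0.18, 0.20} → pass.
RF (methods 2·3): 0.46 vs {0.30, 0.20} → pass.
PS (methods 1·2): 0.43 vs {0.18, 0.30} → pass.
PS (methods 1·3): 0.25 vs {0.18, 0.20} → pass.
PS (methods 2·3): 0.40 vs {0.30, 0.20} → pass.
1 of 6 fail.

1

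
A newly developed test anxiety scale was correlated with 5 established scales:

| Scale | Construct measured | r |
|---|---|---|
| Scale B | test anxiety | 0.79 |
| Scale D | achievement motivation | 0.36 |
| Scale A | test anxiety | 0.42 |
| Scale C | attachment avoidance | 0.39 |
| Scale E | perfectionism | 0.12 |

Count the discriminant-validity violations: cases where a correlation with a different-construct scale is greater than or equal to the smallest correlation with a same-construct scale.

Convergent (same construct = test anxiety): Scale B, Scale A.
Smallest convergent = 0.42. Discriminant values: 0.36, 0.39, 0.12; count ≥ 0.42 → 0.

0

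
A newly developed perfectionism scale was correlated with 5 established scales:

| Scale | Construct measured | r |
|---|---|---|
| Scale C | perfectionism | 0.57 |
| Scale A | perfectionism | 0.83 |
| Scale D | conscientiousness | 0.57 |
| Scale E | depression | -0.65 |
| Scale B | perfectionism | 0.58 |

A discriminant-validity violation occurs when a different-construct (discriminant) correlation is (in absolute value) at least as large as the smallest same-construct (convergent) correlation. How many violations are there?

Convergent (same construct = perfectionism): Scale C, Scale A, Scale B.
Smallest convergent = 0.57. Discriminant |r|: 0.57, 0.65; count ≥ 0.57 → 2.

2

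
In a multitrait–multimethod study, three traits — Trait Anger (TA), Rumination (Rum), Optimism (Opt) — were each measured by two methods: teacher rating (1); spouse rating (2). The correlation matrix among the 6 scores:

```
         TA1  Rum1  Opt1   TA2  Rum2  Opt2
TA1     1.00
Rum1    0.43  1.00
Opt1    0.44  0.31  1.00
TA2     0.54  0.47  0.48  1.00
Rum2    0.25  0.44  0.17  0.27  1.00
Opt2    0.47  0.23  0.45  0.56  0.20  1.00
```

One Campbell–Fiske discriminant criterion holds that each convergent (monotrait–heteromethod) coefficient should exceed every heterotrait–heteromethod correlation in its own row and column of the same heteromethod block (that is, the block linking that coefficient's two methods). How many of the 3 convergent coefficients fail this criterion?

2

Checking each validity diagonal entry against its comparison values:
TA (methods 1·2): 0.54 vs {0.25, 0.47, 0.47, 0.48} → pass.
Rum (methods 1·2): 0.44 vs {0.47, 0.25, 0.23, 0.17} → fail.
Opt (methods 1·2): 0.45 vs {0.48, 0.47, 0.17, 0.23} → fail.
2 of 3 fail.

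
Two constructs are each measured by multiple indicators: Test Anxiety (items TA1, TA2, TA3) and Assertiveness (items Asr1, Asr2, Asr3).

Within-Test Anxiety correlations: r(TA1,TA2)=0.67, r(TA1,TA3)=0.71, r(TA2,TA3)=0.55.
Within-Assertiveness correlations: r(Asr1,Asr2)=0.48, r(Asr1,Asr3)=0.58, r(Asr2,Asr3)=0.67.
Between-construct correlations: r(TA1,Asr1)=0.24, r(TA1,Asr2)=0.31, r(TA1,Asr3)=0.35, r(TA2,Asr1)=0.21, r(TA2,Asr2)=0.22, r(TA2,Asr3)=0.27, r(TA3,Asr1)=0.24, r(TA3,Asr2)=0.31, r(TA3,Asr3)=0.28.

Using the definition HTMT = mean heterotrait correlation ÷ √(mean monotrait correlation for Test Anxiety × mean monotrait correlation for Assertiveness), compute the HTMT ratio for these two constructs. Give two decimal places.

Between-construct mean = 2.43/9 = 0.2700.
Mean within-TA = 1.93/3 = 0.6433; mean within-Asr = 1.73/3 = 0.5767.
Geometric mean = √(0.6433 × 0.5767) = 0.6091.
HTMT = 0.2700 / 0.6091 = 0.44.

0.44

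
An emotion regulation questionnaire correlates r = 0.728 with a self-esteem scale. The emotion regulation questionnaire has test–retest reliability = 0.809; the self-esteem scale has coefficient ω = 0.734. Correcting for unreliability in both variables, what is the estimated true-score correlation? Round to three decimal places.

r_true = r_obs / √(r_xx · r_yy) = 0.728 / √(0.809 × 0.734) = 0.728 / √0.593806 = 0.728 / 0.7706 ≈ 0.945.

0.945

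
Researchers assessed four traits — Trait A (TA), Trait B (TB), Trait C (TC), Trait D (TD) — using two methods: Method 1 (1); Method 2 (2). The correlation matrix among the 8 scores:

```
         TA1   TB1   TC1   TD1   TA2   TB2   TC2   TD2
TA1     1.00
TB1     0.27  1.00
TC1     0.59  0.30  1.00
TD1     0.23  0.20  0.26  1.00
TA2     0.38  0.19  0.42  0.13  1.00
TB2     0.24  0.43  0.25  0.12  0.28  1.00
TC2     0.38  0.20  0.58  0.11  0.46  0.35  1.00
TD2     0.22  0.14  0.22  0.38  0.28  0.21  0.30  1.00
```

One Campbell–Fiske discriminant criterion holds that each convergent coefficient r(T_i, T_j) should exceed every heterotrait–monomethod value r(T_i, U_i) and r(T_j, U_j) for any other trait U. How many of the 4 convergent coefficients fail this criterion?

Convergent coefficients and their comparison sets:
TA (methods 1·2): 0.38 vs {0.27, 0.28, 0.59, 0.46, 0.23, 0.28} → fail.
TB (methods 1·2): 0.43 vs {0.27, 0.28, 0.30, 0.35, 0.20, 0.21} → pass.
TC (methods 1·2): 0.58 vs {0.59, 0.46, 0.30, 0.35, 0.26, 0.30} → fail.
TD (methods 1·2): 0.38 vs {0.23, 0.28, 0.20, 0.21, 0.26, 0.30} → pass.
2 of 4 fail.

2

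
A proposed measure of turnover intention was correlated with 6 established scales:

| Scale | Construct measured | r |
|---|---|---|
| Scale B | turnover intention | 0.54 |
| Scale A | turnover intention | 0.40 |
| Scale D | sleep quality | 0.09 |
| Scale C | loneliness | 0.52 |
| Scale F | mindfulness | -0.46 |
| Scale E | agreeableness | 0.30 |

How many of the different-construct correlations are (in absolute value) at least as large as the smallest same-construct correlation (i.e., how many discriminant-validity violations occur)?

Convergent (same construct = turnover intention): Scale B, Scale A.
Smallest convergent = 0.40. Discriminant |r|: 0.09, 0.52, 0.46, 0.30; count ≥ 0.40 → 2.

2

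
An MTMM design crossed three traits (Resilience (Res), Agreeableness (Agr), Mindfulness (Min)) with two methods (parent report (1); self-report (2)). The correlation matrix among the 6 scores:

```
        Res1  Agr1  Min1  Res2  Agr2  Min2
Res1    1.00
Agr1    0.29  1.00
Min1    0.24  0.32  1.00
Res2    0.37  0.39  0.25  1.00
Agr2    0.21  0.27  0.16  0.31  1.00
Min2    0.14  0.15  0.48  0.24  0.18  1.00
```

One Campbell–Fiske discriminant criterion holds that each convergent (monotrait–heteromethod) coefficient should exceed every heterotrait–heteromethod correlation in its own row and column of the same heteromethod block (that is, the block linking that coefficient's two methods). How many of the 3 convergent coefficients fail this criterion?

Checking each validity diagonal entry against its comparison values:
Res (methods 1·2): 0.37 vs {0.21, 0.39, 0.14, 0.25} → fail.
Agr (methods 1·2): 0.27 vs {0.39, 0.21, 0.15, 0.16} → fail.
Min (methods 1·2): 0.48 vs {0.25, 0.14, 0.16, 0.15} → pass.
2 of 3 fail.

2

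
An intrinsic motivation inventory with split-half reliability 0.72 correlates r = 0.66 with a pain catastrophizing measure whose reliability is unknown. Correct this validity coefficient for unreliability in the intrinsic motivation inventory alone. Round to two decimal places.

0.78

Single correction: r_c = r_obs / √r_xx = 0.66 / √0.72 = 0.66 / 0.8485 ≈ 0.78.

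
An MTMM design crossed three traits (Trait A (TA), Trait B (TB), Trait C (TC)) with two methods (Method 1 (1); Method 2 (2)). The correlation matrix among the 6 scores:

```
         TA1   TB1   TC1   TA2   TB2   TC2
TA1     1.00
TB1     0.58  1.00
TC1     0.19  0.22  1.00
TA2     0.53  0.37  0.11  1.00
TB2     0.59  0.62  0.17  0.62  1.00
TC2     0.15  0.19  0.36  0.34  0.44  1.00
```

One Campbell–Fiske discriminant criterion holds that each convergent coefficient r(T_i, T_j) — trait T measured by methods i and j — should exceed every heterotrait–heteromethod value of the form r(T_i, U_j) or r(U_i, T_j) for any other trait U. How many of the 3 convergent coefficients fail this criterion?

1

Convergent coefficients and their comparison sets:
TA (methods 1·2): 0.53 vs {0.59, 0.37, 0.15, 0.11} → fail.
TB (methods 1·2): 0.62 vs {0.37, 0.59, 0.19, 0.17} → pass.
TC (methods 1·2): 0.36 vs {0.11, 0.15, 0.17, 0.19} → pass.
1 of 3 fail.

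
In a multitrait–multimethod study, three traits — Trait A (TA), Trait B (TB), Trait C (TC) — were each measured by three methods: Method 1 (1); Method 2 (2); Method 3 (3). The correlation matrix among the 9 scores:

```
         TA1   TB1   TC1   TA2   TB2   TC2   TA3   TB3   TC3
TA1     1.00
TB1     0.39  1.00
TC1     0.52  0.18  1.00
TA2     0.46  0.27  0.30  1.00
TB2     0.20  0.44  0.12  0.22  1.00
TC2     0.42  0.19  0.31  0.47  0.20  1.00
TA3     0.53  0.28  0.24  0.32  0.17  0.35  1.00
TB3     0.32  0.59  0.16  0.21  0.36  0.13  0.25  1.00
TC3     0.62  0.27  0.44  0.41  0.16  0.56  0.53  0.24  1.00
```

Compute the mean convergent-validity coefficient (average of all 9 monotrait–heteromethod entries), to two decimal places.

Convergent values: 0.46, 0.53, 0.32, 0.44, 0.59, 0.36, 0.31, 0.44, 0.56; mean = 4.01/9 = 0.45.

0.45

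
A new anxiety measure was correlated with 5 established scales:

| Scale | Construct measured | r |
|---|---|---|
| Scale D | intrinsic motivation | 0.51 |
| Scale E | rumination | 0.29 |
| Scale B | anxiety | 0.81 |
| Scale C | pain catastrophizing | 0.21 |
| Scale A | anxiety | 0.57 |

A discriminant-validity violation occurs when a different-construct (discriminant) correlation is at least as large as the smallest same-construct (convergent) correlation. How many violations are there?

0

Convergent (same construct = anxiety): Scale B, Scale A.
Smallest convergent = 0.57. Discriminant values: 0.51, 0.29, 0.21; count ≥ 0.57 → 0.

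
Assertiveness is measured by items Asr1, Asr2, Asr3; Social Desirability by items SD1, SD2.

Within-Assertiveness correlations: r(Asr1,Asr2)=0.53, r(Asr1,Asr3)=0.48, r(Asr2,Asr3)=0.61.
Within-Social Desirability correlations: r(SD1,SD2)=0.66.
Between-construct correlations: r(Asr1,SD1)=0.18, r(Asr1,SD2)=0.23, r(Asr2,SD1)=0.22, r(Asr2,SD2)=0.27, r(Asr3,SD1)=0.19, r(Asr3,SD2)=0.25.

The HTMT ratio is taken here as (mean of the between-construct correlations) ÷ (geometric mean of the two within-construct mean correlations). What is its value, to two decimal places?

0.37

Mean between = 1.34/6 = 0.2233.
Mean within-Asr = 1.62/3 = 0.5400; mean within-SD = 0.66/1 = 0.6600.
Geometric mean = √(0.5400 × 0.6600) = 0.5970.
HTMT = 0.2233 / 0.5970 = 0.37.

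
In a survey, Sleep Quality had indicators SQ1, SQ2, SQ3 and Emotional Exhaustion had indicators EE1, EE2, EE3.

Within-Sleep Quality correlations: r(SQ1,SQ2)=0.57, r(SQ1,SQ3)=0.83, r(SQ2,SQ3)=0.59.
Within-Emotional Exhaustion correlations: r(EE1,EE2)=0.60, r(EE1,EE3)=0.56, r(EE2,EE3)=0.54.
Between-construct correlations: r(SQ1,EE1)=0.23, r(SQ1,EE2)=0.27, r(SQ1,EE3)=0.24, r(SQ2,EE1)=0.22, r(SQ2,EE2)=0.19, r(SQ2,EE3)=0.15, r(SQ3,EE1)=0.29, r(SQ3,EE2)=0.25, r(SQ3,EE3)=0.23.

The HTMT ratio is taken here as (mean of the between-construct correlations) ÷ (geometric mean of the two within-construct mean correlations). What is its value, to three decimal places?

Mean between = 2.07/9 = 0.2300.
Mean within-SQ = 1.99/3 = 0.6633; mean within-EE = 1.70/3 = 0.5667.
Geometric mean = √(0.6633 × 0.5667) = 0.6131.
HTMT = 0.2300 / 0.6131 = 0.375.

0.375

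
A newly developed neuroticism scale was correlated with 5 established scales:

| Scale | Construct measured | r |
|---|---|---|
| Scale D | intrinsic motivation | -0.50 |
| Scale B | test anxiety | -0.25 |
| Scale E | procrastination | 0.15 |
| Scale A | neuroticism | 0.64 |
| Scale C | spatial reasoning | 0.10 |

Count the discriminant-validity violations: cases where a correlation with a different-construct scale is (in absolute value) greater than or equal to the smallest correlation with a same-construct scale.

0

Convergent (same construct = neuroticism): Scale A.
Smallest convergent = 0.64. Discriminant |r|: 0.50, 0.25, 0.15, 0.10; count ≥ 0.64 → 0.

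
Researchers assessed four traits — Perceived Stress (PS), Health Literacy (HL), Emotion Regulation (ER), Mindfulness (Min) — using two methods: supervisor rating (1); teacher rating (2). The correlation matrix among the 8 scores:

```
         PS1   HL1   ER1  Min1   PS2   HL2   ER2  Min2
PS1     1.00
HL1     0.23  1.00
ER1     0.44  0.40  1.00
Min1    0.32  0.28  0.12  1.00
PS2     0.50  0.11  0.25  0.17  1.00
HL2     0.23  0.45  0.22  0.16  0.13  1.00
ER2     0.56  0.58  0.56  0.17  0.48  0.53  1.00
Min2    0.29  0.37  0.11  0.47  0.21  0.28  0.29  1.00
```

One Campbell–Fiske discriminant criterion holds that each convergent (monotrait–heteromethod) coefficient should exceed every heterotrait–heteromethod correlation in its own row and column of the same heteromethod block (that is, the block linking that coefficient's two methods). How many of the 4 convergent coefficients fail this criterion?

3

Each convergent coefficient versus the relevant comparison correlations:
PS (methods 1·2): 0.50 vs {0.23, 0.11, 0.56, 0.25, 0.29, 0.17} → fail.
HL (methods 1·2): 0.45 vs {0.11, 0.23, 0.58, 0.22, 0.37, 0.16} → fail.
ER (methods 1·2): 0.56 vs {0.25, 0.56, 0.22, 0.58, 0.11, 0.17} → fail.
Min (methods 1·2): 0.47 vs {0.17, 0.29, 0.16, 0.37, 0.17, 0.11} → pass.
3 of 4 fail.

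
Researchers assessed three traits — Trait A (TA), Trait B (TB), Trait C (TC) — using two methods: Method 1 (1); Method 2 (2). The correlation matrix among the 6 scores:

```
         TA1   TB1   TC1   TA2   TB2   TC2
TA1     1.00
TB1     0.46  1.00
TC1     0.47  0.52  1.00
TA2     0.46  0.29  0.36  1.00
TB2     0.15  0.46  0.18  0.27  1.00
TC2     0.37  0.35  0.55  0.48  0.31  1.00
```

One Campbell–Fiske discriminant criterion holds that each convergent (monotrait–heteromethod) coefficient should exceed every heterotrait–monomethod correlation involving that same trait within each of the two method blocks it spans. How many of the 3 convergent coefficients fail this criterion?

Convergent coefficients and their comparison sets:
TA (methods 1·2): 0.46 vs {0.46, 0.27, 0.47, 0.48} → fail.
TB (methods 1·2): 0.46 vs {0.46, 0.27, 0.52, 0.31} → fail.
TC (methods 1·2): 0.55 vs {0.47, 0.48, 0.52, 0.31} → pass.
2 of 3 fail.

2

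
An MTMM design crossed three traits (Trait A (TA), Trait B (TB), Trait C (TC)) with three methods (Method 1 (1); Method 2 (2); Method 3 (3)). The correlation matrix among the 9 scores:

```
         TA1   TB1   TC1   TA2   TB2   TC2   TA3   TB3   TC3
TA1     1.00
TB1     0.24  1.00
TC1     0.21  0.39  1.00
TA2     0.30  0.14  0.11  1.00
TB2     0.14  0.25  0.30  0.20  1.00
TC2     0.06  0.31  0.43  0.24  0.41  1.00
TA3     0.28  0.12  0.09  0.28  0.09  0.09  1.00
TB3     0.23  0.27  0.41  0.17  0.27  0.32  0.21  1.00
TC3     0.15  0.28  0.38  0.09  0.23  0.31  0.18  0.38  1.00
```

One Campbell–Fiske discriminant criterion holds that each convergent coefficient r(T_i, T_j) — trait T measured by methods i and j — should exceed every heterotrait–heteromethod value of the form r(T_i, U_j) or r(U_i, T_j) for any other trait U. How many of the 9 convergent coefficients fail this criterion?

Each convergent coefficient versus the relevant comparison correlations:
TA (methods 1·2): 0.30 vs {0.14, 0.14, 0.06, 0.11} → pass.
TA (methods 1·3): 0.28 vs {0.23, 0.12, 0.15, 0.09} → pass.
TA (methods 2·3): 0.28 vs {0.17, 0.09, 0.09, 0.09} → pass.
TB (methods 1·2): 0.25 vs {0.14, 0.14, 0.31, 0.30} → fail.
TB (methods 1·3): 0.27 vs {0.12, 0.23, 0.28, 0.41} → fail.
TB (methods 2·3): 0.27 vs {0.09, 0.17, 0.23, 0.32} → fail.
TC (methods 1·2): 0.43 vs {0.11, 0.06, 0.30, 0.31} → pass.
TC (methods 1·3): 0.38 vs {0.09, 0.15, 0.41, 0.28} → fail.
TC (methods 2·3): 0.31 vs {0.09, 0.09, 0.32, 0.23} → fail.
5 of 9 fail.

5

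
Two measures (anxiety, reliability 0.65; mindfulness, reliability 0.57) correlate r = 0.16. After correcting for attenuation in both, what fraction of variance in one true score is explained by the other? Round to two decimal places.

0.07

Disattenuated r = 0.16 / √(0.65 × 0.57) = 0.16 / 0.6087 = 0.2629.
Shared true-score variance = 0.2629² = 0.0691 ≈ 0.07.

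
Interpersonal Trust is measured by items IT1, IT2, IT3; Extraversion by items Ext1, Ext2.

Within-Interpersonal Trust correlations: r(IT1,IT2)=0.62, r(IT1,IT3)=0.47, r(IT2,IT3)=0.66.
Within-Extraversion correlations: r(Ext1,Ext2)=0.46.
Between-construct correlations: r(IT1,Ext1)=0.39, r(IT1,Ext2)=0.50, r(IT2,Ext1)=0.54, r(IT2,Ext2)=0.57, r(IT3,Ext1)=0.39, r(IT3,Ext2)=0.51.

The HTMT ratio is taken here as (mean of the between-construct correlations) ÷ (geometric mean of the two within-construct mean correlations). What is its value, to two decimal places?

Between-construct mean = 2.90/6 = 0.4833.
Mean within-IT = 1.75/3 = 0.5833; mean within-Ext = 0.46/1 = 0.4600.
Geometric mean = √(0.5833 × 0.4600) = 0.5180.
HTMT = 0.4833 / 0.5180 = 0.93.

0.93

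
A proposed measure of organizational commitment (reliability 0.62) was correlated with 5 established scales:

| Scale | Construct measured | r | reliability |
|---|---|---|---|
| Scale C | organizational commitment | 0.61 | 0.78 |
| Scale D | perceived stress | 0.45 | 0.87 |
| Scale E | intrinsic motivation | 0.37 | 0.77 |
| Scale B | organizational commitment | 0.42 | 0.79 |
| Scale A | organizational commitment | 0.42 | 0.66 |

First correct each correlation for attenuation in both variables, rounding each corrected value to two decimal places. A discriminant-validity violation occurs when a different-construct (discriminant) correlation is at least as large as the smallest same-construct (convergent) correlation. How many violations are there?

Disattenuated r (r / √(r_scale · r_new)):
  Scale C (conv): 0.61 / √(0.78·0.62) = 0.88
  Scale D (disc): 0.45 / √(0.87·0.62) = 0.61
  Scale E (disc): 0.37 / √(0.77·0.62) = 0.54
  Scale B (conv): 0.42 / √(0.79·0.62) = 0.60
  Scale A (conv): 0.42 / √(0.66·0.62) = 0.66
Smallest convergent = 0.60. Discriminant values: 0.61, 0.54; count ≥ 0.60 → 1.

1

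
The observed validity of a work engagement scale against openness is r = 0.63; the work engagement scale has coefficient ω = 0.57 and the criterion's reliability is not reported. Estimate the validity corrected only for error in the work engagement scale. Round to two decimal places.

Single correction: r_c = r_obs / √r_xx = 0.63 / √0.57 = 0.63 / 0.7550 ≈ 0.83.

0.83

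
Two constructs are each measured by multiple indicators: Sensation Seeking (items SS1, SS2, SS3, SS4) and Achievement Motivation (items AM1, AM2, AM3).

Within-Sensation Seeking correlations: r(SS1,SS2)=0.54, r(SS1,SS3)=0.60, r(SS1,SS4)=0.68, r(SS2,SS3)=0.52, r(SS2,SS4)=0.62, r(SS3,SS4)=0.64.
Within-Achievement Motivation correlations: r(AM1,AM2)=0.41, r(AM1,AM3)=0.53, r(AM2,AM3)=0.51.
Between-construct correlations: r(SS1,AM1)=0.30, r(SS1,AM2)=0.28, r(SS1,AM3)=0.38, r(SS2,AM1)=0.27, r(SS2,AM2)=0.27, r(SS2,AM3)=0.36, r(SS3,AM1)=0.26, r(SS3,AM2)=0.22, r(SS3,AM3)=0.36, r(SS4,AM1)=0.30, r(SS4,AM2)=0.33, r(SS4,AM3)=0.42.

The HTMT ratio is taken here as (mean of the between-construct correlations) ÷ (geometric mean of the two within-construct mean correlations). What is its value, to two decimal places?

Mean heterotrait r = 3.75/12 = 0.3125.
Mean within-SS = 3.60/6 = 0.6000; mean within-AM = 1.45/3 = 0.4833.
Geometric mean = √(0.6000 × 0.4833) = 0.5385.
HTMT = 0.3125 / 0.5385 = 0.58.

0.58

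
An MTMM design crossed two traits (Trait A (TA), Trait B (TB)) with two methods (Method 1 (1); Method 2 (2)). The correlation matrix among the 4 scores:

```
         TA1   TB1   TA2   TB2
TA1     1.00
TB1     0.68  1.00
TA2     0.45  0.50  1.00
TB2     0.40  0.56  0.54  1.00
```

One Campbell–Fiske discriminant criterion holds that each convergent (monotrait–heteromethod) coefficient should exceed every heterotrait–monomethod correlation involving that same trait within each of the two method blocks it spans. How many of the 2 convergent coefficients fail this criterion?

Checking each validity diagonal entry against its comparison values:
TA (methods 1·2): 0.45 vs {0.68, 0.54} → fail.
TB (methods 1·2): 0.56 vs {0.68, 0.54} → fail.
2 of 2 fail.

2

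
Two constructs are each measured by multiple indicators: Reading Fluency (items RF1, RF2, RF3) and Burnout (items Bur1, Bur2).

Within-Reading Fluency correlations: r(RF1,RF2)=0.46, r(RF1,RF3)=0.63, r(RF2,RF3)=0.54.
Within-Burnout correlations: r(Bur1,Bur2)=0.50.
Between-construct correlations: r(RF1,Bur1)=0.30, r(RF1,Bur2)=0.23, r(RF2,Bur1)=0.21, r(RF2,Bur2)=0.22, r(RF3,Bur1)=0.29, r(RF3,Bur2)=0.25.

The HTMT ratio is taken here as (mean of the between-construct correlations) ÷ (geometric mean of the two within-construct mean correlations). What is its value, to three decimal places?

Mean heterotrait r = 1.50/6 = 0.2500.
Mean within-RF = 1.63/3 = 0.5433; mean within-Bur = 0.50/1 = 0.5000.
Geometric mean = √(0.5433 × 0.5000) = 0.5212.
HTMT = 0.2500 / 0.5212 = 0.480.

0.480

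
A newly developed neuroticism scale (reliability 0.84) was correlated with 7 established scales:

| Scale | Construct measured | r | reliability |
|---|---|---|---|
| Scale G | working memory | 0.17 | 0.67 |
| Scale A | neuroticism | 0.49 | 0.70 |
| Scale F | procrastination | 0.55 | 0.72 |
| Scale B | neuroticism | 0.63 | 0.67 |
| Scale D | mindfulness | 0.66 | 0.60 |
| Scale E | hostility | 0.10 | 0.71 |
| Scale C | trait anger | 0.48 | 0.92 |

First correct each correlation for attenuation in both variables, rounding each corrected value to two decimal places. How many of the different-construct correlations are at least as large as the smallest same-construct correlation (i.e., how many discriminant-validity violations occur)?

Disattenuated r (r / √(r_scale · r_new)):
  Scale G (disc): 0.17 / √(0.67·0.84) = 0.23
  Scale A (conv): 0.49 / √(0.70·0.84) = 0.64
  Scale F (disc): 0.55 / √(0.72·0.84) = 0.71
  Scale B (conv): 0.63 / √(0.67·0.84) = 0.84
  Scale D (disc): 0.66 / √(0.60·0.84) = 0.93
  Scale E (disc): 0.10 / √(0.71·0.84) = 0.13
  Scale C (disc): 0.48 / √(0.92·0.84) = 0.55
Smallest convergent = 0.64. Discriminant values: 0.23, 0.71, 0.93, 0.13, 0.55; count ≥ 0.64 → 2.

2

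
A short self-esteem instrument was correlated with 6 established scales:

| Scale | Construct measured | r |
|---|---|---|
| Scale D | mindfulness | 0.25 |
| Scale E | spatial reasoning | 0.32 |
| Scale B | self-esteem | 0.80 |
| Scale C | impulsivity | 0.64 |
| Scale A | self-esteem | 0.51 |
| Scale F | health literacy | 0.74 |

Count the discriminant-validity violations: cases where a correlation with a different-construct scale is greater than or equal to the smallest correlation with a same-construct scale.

Convergent (same construct = self-esteem): Scale B, Scale A.
Smallest convergent = 0.51. Discriminant values: 0.25, 0.32, 0.64, 0.74; count ≥ 0.51 → 2.

2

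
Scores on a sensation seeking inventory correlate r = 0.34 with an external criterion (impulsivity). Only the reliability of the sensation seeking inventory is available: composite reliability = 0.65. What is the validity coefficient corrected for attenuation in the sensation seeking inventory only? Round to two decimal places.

0.42

Single correction: r_c = r_obs / √r_xx = 0.34 / √0.65 = 0.34 / 0.8062 ≈ 0.42.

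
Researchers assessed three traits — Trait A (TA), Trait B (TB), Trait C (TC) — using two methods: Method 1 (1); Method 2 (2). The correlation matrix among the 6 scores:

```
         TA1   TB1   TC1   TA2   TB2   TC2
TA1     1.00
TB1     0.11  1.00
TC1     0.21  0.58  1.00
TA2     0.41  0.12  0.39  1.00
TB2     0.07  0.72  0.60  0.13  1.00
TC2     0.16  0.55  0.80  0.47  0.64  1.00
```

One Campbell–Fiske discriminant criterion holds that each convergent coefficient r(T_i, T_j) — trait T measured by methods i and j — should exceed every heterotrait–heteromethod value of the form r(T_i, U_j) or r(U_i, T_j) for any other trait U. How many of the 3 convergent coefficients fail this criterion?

0

Each convergent coefficient versus the relevant comparison correlations:
TA (methods 1·2): 0.41 vs {0.07, 0.12, 0.16, 0.39} → pass.
TB (methods 1·2): 0.72 vs {0.12, 0.07, 0.55, 0.60} → pass.
TC (methods 1·2): 0.80 vs {0.39, 0.16, 0.60, 0.55} → pass.
0 of 3 fail.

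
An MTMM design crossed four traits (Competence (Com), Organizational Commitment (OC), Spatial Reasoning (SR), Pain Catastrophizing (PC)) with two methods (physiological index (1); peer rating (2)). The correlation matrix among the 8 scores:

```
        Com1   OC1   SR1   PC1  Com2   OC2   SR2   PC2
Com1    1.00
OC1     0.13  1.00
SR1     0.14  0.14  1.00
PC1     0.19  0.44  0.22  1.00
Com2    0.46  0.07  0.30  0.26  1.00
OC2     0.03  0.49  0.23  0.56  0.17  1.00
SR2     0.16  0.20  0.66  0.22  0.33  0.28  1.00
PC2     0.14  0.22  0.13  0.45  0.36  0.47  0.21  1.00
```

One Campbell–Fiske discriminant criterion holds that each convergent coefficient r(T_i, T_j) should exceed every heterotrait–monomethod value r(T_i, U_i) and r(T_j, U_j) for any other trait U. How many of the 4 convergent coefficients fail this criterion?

1

Convergent coefficients and their comparison sets:
Com (methods 1·2): 0.46 vs {0.13, 0.17, 0.14, 0.33, 0.19, 0.36} → pass.
OC (methods 1·2): 0.49 vs {0.13, 0.17, 0.14, 0.28, 0.44, 0.47} → pass.
SR (methods 1·2): 0.66 vs {0.14, 0.33, 0.14, 0.28, 0.22, 0.21} → pass.
PC (methods 1·2): 0.45 vs {0.19, 0.36, 0.44, 0.47, 0.22, 0.21} → fail.
1 of 4 fail.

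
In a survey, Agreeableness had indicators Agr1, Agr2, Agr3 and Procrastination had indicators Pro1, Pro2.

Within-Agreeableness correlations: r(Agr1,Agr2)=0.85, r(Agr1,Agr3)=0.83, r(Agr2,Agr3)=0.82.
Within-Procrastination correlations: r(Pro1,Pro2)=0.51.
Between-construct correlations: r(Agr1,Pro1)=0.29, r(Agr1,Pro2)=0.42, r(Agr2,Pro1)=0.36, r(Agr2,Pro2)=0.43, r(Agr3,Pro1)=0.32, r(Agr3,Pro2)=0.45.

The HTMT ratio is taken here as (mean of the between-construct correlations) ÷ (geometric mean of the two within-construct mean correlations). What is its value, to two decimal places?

Mean heterotrait r = 2.27/6 = 0.3783.
Mean within-Agr = 2.50/3 = 0.8333; mean within-Pro = 0.51/1 = 0.5100.
Geometric mean = √(0.8333 × 0.5100) = 0.6519.
HTMT = 0.3783 / 0.6519 = 0.58.

0.58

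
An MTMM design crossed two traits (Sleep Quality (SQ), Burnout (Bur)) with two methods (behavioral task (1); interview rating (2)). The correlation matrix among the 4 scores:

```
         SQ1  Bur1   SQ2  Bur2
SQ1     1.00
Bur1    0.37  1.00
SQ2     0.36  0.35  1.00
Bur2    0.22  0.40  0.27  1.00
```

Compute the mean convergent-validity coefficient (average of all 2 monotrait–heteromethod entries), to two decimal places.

Convergent values: 0.36, 0.40; mean = 0.76/2 = 0.38.

0.38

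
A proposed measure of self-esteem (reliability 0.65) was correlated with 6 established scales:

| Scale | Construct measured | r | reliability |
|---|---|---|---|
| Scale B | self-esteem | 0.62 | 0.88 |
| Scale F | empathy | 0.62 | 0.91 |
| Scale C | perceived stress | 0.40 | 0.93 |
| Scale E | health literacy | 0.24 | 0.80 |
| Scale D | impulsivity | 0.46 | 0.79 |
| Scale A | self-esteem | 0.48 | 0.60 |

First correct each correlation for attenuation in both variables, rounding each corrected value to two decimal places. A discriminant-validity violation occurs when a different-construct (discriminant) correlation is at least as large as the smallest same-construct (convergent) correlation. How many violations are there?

Disattenuated r (r / √(r_scale · r_new)):
  Scale B (conv): 0.62 / √(0.88·0.65) = 0.82
  Scale F (disc): 0.62 / √(0.91·0.65) = 0.81
  Scale C (disc): 0.40 / √(0.93·0.65) = 0.51
  Scale E (disc): 0.24 / √(0.80·0.65) = 0.33
  Scale D (disc): 0.46 / √(0.79·0.65) = 0.64
  Scale A (conv): 0.48 / √(0.60·0.65) = 0.77
Smallest convergent = 0.77. Discriminant values: 0.81, 0.51, 0.33, 0.64; count ≥ 0.77 → 1.

1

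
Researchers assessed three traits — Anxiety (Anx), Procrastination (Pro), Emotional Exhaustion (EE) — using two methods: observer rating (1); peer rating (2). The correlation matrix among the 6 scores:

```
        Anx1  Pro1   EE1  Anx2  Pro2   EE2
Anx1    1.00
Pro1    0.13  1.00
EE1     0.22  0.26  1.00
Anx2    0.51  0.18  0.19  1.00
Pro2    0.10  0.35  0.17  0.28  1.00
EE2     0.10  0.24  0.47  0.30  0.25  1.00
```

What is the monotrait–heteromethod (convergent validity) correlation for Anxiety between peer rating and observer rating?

0.51

Same trait (Anx), different methods: r(Anx2, Anx1) = 0.51.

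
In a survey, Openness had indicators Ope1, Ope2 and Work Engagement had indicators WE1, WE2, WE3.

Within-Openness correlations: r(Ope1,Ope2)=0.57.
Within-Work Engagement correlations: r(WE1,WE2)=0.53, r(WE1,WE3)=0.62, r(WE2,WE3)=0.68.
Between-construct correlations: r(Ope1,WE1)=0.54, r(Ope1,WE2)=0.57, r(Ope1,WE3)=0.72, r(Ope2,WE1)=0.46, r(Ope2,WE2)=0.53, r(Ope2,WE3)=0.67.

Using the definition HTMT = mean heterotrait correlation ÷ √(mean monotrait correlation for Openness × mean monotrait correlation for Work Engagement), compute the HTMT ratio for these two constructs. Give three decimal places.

0.986

Mean between = 3.49/6 = 0.5817.
Mean within-Ope = 0.57/1 = 0.5700; mean within-WE = 1.83/3 = 0.6100.
Geometric mean = √(0.5700 × 0.6100) = 0.5897.
HTMT = 0.5817 / 0.5897 = 0.986.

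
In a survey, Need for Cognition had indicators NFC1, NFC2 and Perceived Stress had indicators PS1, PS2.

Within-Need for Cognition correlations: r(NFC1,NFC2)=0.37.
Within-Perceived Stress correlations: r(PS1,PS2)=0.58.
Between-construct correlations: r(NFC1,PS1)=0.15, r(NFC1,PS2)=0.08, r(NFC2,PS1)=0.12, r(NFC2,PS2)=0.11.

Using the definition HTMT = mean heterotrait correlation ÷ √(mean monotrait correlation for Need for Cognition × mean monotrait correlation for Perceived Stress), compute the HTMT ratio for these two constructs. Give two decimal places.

Mean heterotrait r = 0.46/4 = 0.1150.
Mean within-NFC = 0.37/1 = 0.3700; mean within-PS = 0.58/1 = 0.5800.
Geometric mean = √(0.3700 × 0.5800) = 0.4632.
HTMT = 0.1150 / 0.4632 = 0.25.

0.25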